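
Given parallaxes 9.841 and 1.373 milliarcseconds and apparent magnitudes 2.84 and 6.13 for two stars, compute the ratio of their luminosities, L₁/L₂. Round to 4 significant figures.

L₁/L₂ = 0.4030

d₁ = 1/p₁ = 1/0.009841″ = 101.62 pc; d₂ = 1/p₂ = 1/0.001373″ = 728.33 pc.
M₁ = m₁ − 5 log₁₀ d₁ + 5 = 2.84 − 10.0349 + 5 = -2.1949.
M₂ = 6.13 − 14.3116 + 5 = -3.1816.
L₁/L₂ = 10^(0.4(M₂ − M₁)) = 10^(0.4 × (-0.9867)) = 10^(-0.39468) = 0.40301.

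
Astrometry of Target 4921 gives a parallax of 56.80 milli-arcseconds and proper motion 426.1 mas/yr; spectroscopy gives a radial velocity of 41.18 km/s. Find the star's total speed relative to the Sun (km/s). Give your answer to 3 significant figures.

54.4 km/s

d = 1/p = 1/0.05680″ = 17.606 pc.
μ = 426.1 mas/yr = 0.4261 ″/yr.
v_t = 4.740 μ d = 4.740 × 0.4261 × 17.606 = 35.559 km/s.
v = √(v_r² + v_t²) = √(41.18² + 35.559²) = √2960.23 = 54.408 km/s.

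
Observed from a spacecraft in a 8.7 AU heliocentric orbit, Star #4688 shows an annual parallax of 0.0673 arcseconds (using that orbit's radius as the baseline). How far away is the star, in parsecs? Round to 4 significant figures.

129.3 pc

With baseline B (in AU) and parallax p (in arcsec), d = B/p parsecs.
d = 8.7 / 0.0673 = 129.27 pc.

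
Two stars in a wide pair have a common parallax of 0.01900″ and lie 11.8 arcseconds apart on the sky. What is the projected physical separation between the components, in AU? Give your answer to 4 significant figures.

621.1 AU

d = 1/p = 1/0.01900″ = 52.632 pc.
At distance d (pc), an angle of θ arcsec spans θ·d AU: s = 11.8 × 52.632 = 621.06 AU.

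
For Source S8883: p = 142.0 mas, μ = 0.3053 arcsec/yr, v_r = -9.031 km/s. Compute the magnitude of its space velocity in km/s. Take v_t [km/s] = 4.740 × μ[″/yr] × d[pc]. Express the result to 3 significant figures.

13.6 km/s

d = 1/p = 1/0.1420″ = 7.0423 pc.
v_t = 4.740 μ d = 4.740 × 0.3053 × 7.0423 = 10.191 km/s.
v = √(v_r² + v_t²) = √((-9.031)² + 10.191²) = √185.415 = 13.617 km/s.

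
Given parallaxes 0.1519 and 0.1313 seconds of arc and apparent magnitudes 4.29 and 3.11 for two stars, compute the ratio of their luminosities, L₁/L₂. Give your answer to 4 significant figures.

d₁ = 1/p₁ = 1/0.1519″ = 6.5833 pc; d₂ = 1/p₂ = 1/0.1313″ = 7.6161 pc.
M₁ = m₁ − 5 log₁₀ d₁ + 5 = 4.29 − 4.0922 + 5 = 5.1978.
M₂ = 3.11 − 4.4087 + 5 = 3.7013.
L₁/L₂ = 10^(0.4(M₂ − M₁)) = 10^(0.4 × (-1.4965)) = 10^(-0.59860) = 0.252.

L₁/L₂ = 0.2520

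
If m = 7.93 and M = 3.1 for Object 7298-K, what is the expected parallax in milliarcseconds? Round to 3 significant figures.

10.8 mas

m − M = 7.93 − 3.1 = 4.83.
d = 10^((m−M)/5 + 1) = 10^1.966 = 92.47 pc.
p = 1/d = 1/92.47 = 0.010814 arcsec = 10.814 mas.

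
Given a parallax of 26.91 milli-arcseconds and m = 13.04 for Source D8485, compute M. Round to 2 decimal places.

M = 10.19

d = 1/p = 1/0.02691″ = 37.161 pc.
m − M = 5 log₁₀(37.161) − 5 = 7.8504 − 5 = 2.8504.
M = m − (m − M) = 13.04 − 2.8504 = 10.19.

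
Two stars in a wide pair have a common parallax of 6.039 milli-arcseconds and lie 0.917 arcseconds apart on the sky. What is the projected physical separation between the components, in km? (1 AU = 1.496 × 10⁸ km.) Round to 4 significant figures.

2.272 × 10^10 km

d = 1/p = 1/0.006039″ = 165.59 pc.
At distance d (pc), an angle of θ arcsec spans θ·d AU: s = 0.917 × 165.59 = 151.85 AU.
= 151.85 × 1.496 × 10⁸ km = 2.2717 × 10^10 km.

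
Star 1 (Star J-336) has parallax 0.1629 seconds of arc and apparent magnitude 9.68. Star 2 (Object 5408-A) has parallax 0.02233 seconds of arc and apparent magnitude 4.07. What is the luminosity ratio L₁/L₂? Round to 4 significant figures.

L₁/L₂ = 0.0001071

d₁ = 1/p₁ = 1/0.1629″ = 6.1387 pc; d₂ = 1/p₂ = 1/0.02233″ = 44.783 pc.
M₁ = m₁ − 5 log₁₀ d₁ + 5 = 9.68 − 3.9404 + 5 = 10.7396.
M₂ = 4.07 − 8.2556 + 5 = 0.8144.
L₁/L₂ = 10^(0.4(M₂ − M₁)) = 10^(0.4 × (-9.9252)) = 10^(-3.97008) = 0.00010713.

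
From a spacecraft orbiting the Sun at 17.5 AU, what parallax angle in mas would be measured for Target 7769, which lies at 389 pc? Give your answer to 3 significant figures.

45.0 mas

p (arcsec) = B (AU) / d (pc).
p = 17.5 / 389 = 0.044987 arcsec = 44.987 mas.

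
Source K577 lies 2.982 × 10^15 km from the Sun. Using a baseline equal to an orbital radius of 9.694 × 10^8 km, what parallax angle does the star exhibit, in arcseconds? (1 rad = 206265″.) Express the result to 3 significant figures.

0.0671 arcsec

θ ≈ B/d = (9.694 × 10^8) / (2.982 × 10^15) = 3.2508 × 10^-7 rad.
In arcseconds: 3.2508 × 10^-7 × 206265 = 0.067053″.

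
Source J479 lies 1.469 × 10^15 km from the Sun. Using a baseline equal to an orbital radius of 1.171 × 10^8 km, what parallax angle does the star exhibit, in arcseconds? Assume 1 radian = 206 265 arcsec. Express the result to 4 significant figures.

0.01644 arcsec

θ ≈ B/d = (1.171 × 10^8) / (1.469 × 10^15) = 7.9714 × 10^-8 rad.
In arcseconds: 7.9714 × 10^-8 × 206265 = 0.016442″.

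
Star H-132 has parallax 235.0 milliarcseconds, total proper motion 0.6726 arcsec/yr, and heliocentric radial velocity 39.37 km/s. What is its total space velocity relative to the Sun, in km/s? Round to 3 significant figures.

d = 1/p = 1/0.2350″ = 4.2553 pc.
v_t = 4.740 μ d = 4.740 × 0.6726 × 4.2553 = 13.566 km/s.
v = √(v_r² + v_t²) = √(39.37² + 13.566²) = √1734.03 = 41.642 km/s.

41.6 km/s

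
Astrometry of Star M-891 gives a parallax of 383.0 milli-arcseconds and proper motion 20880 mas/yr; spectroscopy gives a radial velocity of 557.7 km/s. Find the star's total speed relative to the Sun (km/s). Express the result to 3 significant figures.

615 km/s

d = 1/p = 1/0.3830″ = 2.611 pc.
μ = 20880 mas/yr = 20.88 ″/yr.
v_t = 4.740 μ d = 4.740 × 20.88 × 2.611 = 258.41 km/s.
v = √(v_r² + v_t²) = √(557.7² + 258.41²) = √377805 = 614.66 km/s.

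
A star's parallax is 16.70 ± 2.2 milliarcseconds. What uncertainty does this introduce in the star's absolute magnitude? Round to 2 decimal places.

σ_M = 0.29 mag

M = m − 5 log₁₀ d + 5 = m + 5 log₁₀ p + 5, so ∂M/∂p = 5/(p ln 10).
σ_M = (5/ln 10) · (σ_p/p) = 2.1715 × 2.2/16.70 = 2.1715 × 0.13174 = 0.28607.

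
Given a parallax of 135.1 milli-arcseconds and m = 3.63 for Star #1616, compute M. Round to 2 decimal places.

M = 4.28

d = 1/p = 1/0.1351″ = 7.4019 pc.
m − M = 5 log₁₀(7.4019) − 5 = 4.3467 − 5 = -0.6533.
M = m − (m − M) = 3.63 − (-0.6533) = 4.28.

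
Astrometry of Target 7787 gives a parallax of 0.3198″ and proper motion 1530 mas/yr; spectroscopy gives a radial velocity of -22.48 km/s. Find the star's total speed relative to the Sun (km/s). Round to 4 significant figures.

d = 1/p = 1/0.3198″ = 3.127 pc.
μ = 1530 mas/yr = 1.530 ″/yr.
v_t = 4.740 μ d = 4.740 × 1.530 × 3.127 = 22.678 km/s.
v = √(v_r² + v_t²) = √((-22.48)² + 22.678²) = √1019.64 = 31.932 km/s.

31.93 km/s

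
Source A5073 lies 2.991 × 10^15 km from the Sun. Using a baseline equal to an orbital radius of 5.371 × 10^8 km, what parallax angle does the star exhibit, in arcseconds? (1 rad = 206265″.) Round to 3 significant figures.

θ ≈ B/d = (5.371 × 10^8) / (2.991 × 10^15) = 1.7957 × 10^-7 rad.
In arcseconds: 1.7957 × 10^-7 × 206265 = 0.037039″.

0.0370 arcsec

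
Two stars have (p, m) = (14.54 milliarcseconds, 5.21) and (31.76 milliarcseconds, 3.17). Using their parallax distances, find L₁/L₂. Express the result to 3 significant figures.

d₁ = 1/p₁ = 1/0.01454″ = 68.776 pc; d₂ = 1/p₂ = 1/0.03176″ = 31.486 pc.
M₁ = m₁ − 5 log₁₀ d₁ + 5 = 5.21 − 9.1872 + 5 = 1.0228.
M₂ = 3.17 − 7.4906 + 5 = 0.6794.
L₁/L₂ = 10^(0.4(M₂ − M₁)) = 10^(0.4 × (-0.3434)) = 10^(-0.13736) = 0.72885.

L₁/L₂ = 0.729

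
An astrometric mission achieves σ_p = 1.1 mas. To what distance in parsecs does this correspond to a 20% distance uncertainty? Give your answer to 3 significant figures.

σ_d/d = σ_p/p, so the condition is σ_p/p ≤ 0.20, i.e. p ≥ σ_p/0.20.
p_min = 1.1/0.20 = 5.5 mas = 0.0055 arcsec.
d_max = 1/p_min = 1/0.0055 = 181.82 pc.

182 pc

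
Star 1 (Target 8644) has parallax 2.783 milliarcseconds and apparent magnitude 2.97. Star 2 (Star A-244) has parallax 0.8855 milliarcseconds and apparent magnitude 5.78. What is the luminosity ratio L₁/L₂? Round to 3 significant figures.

d₁ = 1/p₁ = 1/0.002783″ = 359.32 pc; d₂ = 1/p₂ = 1/0.0008855″ = 1129.3 pc.
M₁ = m₁ − 5 log₁₀ d₁ + 5 = 2.97 − 12.7774 + 5 = -4.8074.
M₂ = 5.78 − 15.2640 + 5 = -4.4840.
L₁/L₂ = 10^(0.4(M₂ − M₁)) = 10^(0.4 × 0.3234) = 10^0.12936 = 1.347.

L₁/L₂ = 1.35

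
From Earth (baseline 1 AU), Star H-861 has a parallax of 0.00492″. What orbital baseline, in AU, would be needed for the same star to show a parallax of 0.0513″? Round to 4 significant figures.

10.43 AU

Parallax scales linearly with baseline: p ∝ B, so B = p_target / p_Earth × 1 AU.
B = 0.0513 / 0.00492 = 10.427 AU.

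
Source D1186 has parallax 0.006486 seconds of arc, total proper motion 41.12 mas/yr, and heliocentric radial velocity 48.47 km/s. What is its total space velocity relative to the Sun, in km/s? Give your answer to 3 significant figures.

57.0 km/s

d = 1/p = 1/0.006486″ = 154.18 pc.
μ = 41.12 mas/yr = 0.04112 ″/yr.
v_t = 4.740 μ d = 4.740 × 0.04112 × 154.18 = 30.051 km/s.
v = √(v_r² + v_t²) = √(48.47² + 30.051²) = √3252.4 = 57.03 km/s.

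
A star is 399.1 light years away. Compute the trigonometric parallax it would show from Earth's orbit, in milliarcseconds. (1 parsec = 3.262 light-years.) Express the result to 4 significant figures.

d = 399.1 ly ÷ 3.262 = 122.35 pc.
p = 1/d = 1/122.35 = 0.0081733 arcsec.
= 0.0081733 × 1000 = 8.1733 mas.

8.173 mas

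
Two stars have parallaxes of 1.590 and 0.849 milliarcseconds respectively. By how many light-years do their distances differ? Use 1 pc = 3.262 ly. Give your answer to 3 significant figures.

d_A = 1/0.001590″ = 628.93 pc; d_B = 1/0.0008490″ = 1177.9 pc.
|d_B − d_A| = |1177.9 − 628.93| = 548.97 pc = 548.97 × 3.262 ly = 1790.7 ly.

1790 ly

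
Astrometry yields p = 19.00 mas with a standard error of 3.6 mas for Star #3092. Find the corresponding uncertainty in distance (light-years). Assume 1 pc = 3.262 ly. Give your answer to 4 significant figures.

32.53 ly

d = 1/p, so σ_d = σ_p / p².
σ_d = 0.00360 / (0.01900)² = 0.00360 / 0.000361 = 9.9723 pc = 9.9723 × 3.262 ly = 32.53 ly.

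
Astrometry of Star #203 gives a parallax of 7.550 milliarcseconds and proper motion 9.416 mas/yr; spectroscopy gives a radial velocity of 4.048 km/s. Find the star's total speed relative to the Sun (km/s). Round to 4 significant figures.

d = 1/p = 1/0.007550″ = 132.45 pc.
μ = 9.416 mas/yr = 0.009416 ″/yr.
v_t = 4.740 μ d = 4.740 × 0.009416 × 132.45 = 5.9115 km/s.
v = √(v_r² + v_t²) = √(4.048² + 5.9115²) = √51.3321 = 7.1646 km/s.

7.165 km/s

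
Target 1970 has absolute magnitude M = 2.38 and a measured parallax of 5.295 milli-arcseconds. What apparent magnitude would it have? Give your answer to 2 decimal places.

d = 1/p = 1/0.005295″ = 188.86 pc.
m − M = 5 log₁₀ d − 5 = 5 log₁₀(188.86) − 5 = 11.3807 − 5 = 6.3807.
m = M + (m − M) = 2.38 + 6.3807 = 8.76.

m = 8.76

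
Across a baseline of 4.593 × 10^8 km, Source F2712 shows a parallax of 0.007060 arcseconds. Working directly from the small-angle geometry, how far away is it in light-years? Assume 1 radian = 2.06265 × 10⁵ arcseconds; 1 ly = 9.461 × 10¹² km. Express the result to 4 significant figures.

θ = 0.007060″ = 0.007060/206265 = 3.4228 × 10^-8 rad.
d = B/θ = (4.593 × 10^8) / (3.4228 × 10^-8) = 1.3419 × 10^16 km = (1.3419 × 10^16) / (9.461 × 10^12) ly = 1418.3 ly.

1418 ly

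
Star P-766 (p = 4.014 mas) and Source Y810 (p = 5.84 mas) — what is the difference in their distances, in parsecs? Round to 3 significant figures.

77.9 pc

d_A = 1/0.004014″ = 249.13 pc; d_B = 1/0.005840″ = 171.23 pc.
|d_B − d_A| = |171.23 − 249.13| = 77.9 pc.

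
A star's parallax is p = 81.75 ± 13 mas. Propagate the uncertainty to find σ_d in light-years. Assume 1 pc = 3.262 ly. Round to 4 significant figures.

d = 1/p, so σ_d = σ_p / p².
σ_d = 0.0130 / (0.08175)² = 0.0130 / 0.0066831 = 1.9452 pc = 1.9452 × 3.262 ly = 6.3452 ly.

6.345 ly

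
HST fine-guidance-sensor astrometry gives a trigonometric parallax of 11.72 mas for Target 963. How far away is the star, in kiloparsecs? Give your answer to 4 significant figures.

0.08532 kpc

p = 11.72 mas = 0.01172 arcsec.
d = 1/p = 1/0.01172 = 85.324 pc.
= 0.085324 kpc.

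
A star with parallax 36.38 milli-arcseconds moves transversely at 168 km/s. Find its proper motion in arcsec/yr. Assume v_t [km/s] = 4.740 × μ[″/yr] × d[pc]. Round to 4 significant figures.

d = 1/p = 1/0.03638″ = 27.488 pc.
μ = v_t / (4.74 d) = 168 / (4.74 × 27.488) = 168 / 130.29 = 1.2894 ″/yr.

1.289 arcsec/yr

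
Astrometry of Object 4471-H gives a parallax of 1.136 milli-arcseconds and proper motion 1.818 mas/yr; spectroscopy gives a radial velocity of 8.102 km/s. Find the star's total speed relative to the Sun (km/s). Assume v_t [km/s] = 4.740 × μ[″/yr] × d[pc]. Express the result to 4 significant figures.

d = 1/p = 1/0.001136″ = 880.28 pc.
μ = 1.818 mas/yr = 0.001818 ″/yr.
v_t = 4.740 μ d = 4.740 × 0.001818 × 880.28 = 7.5857 km/s.
v = √(v_r² + v_t²) = √(8.102² + 7.5857²) = √123.185 = 11.099 km/s.

11.10 km/s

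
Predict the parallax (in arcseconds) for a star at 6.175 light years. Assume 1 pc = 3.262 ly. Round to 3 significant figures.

d = 6.175 ly ÷ 3.262 = 1.893 pc.
p = 1/d = 1/1.893 = 0.52826 arcsec.

0.528 arcsec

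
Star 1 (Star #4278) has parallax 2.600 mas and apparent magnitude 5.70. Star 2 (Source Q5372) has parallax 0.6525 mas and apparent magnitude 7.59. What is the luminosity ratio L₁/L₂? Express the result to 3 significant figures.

L₁/L₂ = 0.359

d₁ = 1/p₁ = 1/0.002600″ = 384.62 pc; d₂ = 1/p₂ = 1/0.0006525″ = 1532.6 pc.
M₁ = m₁ − 5 log₁₀ d₁ + 5 = 5.70 − 12.9252 + 5 = -2.2252.
M₂ = 7.59 − 15.9271 + 5 = -3.3371.
L₁/L₂ = 10^(0.4(M₂ − M₁)) = 10^(0.4 × (-1.1119)) = 10^(-0.44476) = 0.35912.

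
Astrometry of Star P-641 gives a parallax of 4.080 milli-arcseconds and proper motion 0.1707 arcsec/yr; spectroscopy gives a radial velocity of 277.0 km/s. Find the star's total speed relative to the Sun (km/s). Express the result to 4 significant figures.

d = 1/p = 1/0.004080″ = 245.1 pc.
v_t = 4.740 μ d = 4.740 × 0.1707 × 245.1 = 198.31 km/s.
v = √(v_r² + v_t²) = √(277.0² + 198.31²) = √116056 = 340.67 km/s.

340.7 km/s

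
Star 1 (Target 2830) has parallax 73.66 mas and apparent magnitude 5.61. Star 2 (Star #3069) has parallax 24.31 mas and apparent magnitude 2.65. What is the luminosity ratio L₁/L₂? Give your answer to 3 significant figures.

L₁/L₂ = 0.00713

d₁ = 1/p₁ = 1/0.07366″ = 13.576 pc; d₂ = 1/p₂ = 1/0.02431″ = 41.135 pc.
M₁ = m₁ − 5 log₁₀ d₁ + 5 = 5.61 − 5.6639 + 5 = 4.9461.
M₂ = 2.65 − 8.0711 + 5 = -0.4211.
L₁/L₂ = 10^(0.4(M₂ − M₁)) = 10^(0.4 × (-5.3672)) = 10^(-2.14688) = 0.0071305.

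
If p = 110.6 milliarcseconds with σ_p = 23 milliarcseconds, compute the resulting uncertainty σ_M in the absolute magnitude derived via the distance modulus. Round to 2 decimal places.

M = m − 5 log₁₀ d + 5 = m + 5 log₁₀ p + 5, so ∂M/∂p = 5/(p ln 10).
σ_M = (5/ln 10) · (σ_p/p) = 2.1715 × 23/110.6 = 2.1715 × 0.20796 = 0.45159.

σ_M = 0.45 mag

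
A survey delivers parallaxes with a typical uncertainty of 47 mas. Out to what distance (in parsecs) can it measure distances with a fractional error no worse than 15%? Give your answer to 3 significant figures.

3.19 pc

σ_d/d = σ_p/p, so the condition is σ_p/p ≤ 0.15, i.e. p ≥ σ_p/0.15.
p_min = 47/0.15 = 313.33 mas = 0.31333 arcsec.
d_max = 1/p_min = 1/0.31333 = 3.1915 pc.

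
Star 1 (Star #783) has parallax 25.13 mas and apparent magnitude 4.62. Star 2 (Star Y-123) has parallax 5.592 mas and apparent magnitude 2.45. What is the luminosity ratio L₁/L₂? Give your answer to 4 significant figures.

L₁/L₂ = 0.006710

d₁ = 1/p₁ = 1/0.02513″ = 39.793 pc; d₂ = 1/p₂ = 1/0.005592″ = 178.83 pc.
M₁ = m₁ − 5 log₁₀ d₁ + 5 = 4.62 − 7.9990 + 5 = 1.6210.
M₂ = 2.45 − 11.2622 + 5 = -3.8122.
L₁/L₂ = 10^(0.4(M₂ − M₁)) = 10^(0.4 × (-5.4332)) = 10^(-2.17328) = 0.00671.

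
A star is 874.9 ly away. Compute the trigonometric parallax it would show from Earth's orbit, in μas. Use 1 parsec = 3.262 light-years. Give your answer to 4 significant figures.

3728 μas

d = 874.9 ly ÷ 3.262 = 268.21 pc.
p = 1/d = 1/268.21 = 0.0037284 arcsec.
= 0.0037284 × 10⁶ = 3728.4 μas.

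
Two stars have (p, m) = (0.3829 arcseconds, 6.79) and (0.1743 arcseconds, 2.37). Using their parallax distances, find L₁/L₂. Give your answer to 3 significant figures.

L₁/L₂ = 0.00354

d₁ = 1/p₁ = 1/0.3829″ = 2.6116 pc; d₂ = 1/p₂ = 1/0.1743″ = 5.7372 pc.
M₁ = m₁ − 5 log₁₀ d₁ + 5 = 6.79 − 2.0845 + 5 = 9.7055.
M₂ = 2.37 − 3.7935 + 5 = 3.5765.
L₁/L₂ = 10^(0.4(M₂ − M₁)) = 10^(0.4 × (-6.1290)) = 10^(-2.45160) = 0.0035351.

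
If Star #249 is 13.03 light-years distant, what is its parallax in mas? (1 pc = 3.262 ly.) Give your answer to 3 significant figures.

250 mas

d = 13.03 ly ÷ 3.262 = 3.9945 pc.
p = 1/d = 1/3.9945 = 0.25034 arcsec.
= 0.25034 × 1000 = 250.34 mas.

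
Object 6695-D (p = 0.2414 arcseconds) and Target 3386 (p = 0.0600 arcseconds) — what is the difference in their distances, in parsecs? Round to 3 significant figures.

12.5 pc

d_A = 1/0.2414″ = 4.1425 pc; d_B = 1/0.06000″ = 16.667 pc.
|d_B − d_A| = |16.667 − 4.1425| = 12.525 pc.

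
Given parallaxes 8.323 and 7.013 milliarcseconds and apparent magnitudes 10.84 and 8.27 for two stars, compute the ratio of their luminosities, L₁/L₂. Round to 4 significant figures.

L₁/L₂ = 0.06657

d₁ = 1/p₁ = 1/0.008323″ = 120.15 pc; d₂ = 1/p₂ = 1/0.007013″ = 142.59 pc.
M₁ = m₁ − 5 log₁₀ d₁ + 5 = 10.84 − 10.3986 + 5 = 5.4414.
M₂ = 8.27 − 10.7704 + 5 = 2.4996.
L₁/L₂ = 10^(0.4(M₂ − M₁)) = 10^(0.4 × (-2.9418)) = 10^(-1.17672) = 0.06657.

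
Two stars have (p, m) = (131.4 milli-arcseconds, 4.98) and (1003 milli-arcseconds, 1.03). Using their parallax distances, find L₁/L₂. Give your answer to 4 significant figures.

d₁ = 1/p₁ = 1/0.1314″ = 7.6104 pc; d₂ = 1/p₂ = 1/1.003″ = 0.99701 pc.
M₁ = m₁ − 5 log₁₀ d₁ + 5 = 4.98 − 4.4070 + 5 = 5.5730.
M₂ = 1.03 − (-0.0065) + 5 = 6.0365.
L₁/L₂ = 10^(0.4(M₂ − M₁)) = 10^(0.4 × 0.4635) = 10^0.18540 = 1.5325.

L₁/L₂ = 1.533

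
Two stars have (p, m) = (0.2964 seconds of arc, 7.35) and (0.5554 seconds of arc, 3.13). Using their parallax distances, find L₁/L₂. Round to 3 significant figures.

L₁/L₂ = 0.0720

d₁ = 1/p₁ = 1/0.2964″ = 3.3738 pc; d₂ = 1/p₂ = 1/0.5554″ = 1.8005 pc.
M₁ = m₁ − 5 log₁₀ d₁ + 5 = 7.35 − 2.6406 + 5 = 9.7094.
M₂ = 3.13 − 1.2770 + 5 = 6.8530.
L₁/L₂ = 10^(0.4(M₂ − M₁)) = 10^(0.4 × (-2.8564)) = 10^(-1.14256) = 0.072018.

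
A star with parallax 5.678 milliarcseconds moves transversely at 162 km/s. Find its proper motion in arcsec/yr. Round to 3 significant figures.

0.194 arcsec/yr

d = 1/p = 1/0.005678″ = 176.12 pc.
μ = v_t / (4.74 d) = 162 / (4.74 × 176.12) = 162 / 834.81 = 0.19406 ″/yr.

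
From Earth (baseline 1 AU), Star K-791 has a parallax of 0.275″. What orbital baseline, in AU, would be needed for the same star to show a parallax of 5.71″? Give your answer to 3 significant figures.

Parallax scales linearly with baseline: p ∝ B, so B = p_target / p_Earth × 1 AU.
B = 5.71 / 0.275 = 20.764 AU.

20.8 AU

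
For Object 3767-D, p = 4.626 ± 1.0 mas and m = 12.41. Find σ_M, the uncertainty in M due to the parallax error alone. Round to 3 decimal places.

M = m − 5 log₁₀ d + 5 = m + 5 log₁₀ p + 5, so ∂M/∂p = 5/(p ln 10).
σ_M = (5/ln 10) · (σ_p/p) = 2.1715 × 1.0/4.626 = 2.1715 × 0.21617 = 0.46941.

σ_M = 0.469 mag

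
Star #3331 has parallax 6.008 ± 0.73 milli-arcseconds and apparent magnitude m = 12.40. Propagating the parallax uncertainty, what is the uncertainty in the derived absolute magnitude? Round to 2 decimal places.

σ_M = 0.26 mag

M = m − 5 log₁₀ d + 5 = m + 5 log₁₀ p + 5, so ∂M/∂p = 5/(p ln 10).
σ_M = (5/ln 10) · (σ_p/p) = 2.1715 × 0.73/6.008 = 2.1715 × 0.1215 = 0.26384.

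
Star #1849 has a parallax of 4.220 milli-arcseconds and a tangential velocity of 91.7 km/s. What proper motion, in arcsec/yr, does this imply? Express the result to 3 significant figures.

d = 1/p = 1/0.004220″ = 236.97 pc.
μ = v_t / (4.74 d) = 91.7 / (4.74 × 236.97) = 91.7 / 1123.2 = 0.081642 ″/yr.

0.0816 arcsec/yr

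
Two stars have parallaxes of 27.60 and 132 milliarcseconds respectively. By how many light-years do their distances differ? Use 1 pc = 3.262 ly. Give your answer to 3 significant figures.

93.5 ly

d_A = 1/0.02760″ = 36.232 pc; d_B = 1/0.1320″ = 7.5758 pc.
|d_B − d_A| = |7.5758 − 36.232| = 28.656 pc = 28.656 × 3.262 ly = 93.476 ly.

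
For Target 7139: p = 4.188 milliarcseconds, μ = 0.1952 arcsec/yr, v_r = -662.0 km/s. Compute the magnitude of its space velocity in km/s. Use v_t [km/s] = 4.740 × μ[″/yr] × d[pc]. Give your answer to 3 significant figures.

698 km/s

d = 1/p = 1/0.004188″ = 238.78 pc.
v_t = 4.740 μ d = 4.740 × 0.1952 × 238.78 = 220.93 km/s.
v = √(v_r² + v_t²) = √((-662.0)² + 220.93²) = √487054 = 697.89 km/s.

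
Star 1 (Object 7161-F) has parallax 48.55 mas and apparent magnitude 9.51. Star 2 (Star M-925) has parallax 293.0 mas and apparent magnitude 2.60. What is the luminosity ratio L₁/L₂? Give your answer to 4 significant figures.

L₁/L₂ = 0.06271

d₁ = 1/p₁ = 1/0.04855″ = 20.597 pc; d₂ = 1/p₂ = 1/0.2930″ = 3.413 pc.
M₁ = m₁ − 5 log₁₀ d₁ + 5 = 9.51 − 6.5690 + 5 = 7.9410.
M₂ = 2.60 − 2.6657 + 5 = 4.9343.
L₁/L₂ = 10^(0.4(M₂ − M₁)) = 10^(0.4 × (-3.0067)) = 10^(-1.20268) = 0.062708.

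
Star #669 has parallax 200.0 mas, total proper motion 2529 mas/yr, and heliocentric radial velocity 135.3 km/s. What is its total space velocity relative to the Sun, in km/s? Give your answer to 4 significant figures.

148.0 km/s

d = 1/p = 1/0.2000″ = 5 pc.
μ = 2529 mas/yr = 2.529 ″/yr.
v_t = 4.740 μ d = 4.740 × 2.529 × 5 = 59.937 km/s.
v = √(v_r² + v_t²) = √(135.3² + 59.937²) = √21898.5 = 147.98 km/s.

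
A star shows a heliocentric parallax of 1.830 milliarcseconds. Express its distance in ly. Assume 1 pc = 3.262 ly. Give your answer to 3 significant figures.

p = 1.830 milliarcseconds = 0.001830 arcsec.
d = 1/p = 1/0.001830 = 546.45 pc.
In light-years: 546.45 × 3.262 = 1782.5 ly.

1780 ly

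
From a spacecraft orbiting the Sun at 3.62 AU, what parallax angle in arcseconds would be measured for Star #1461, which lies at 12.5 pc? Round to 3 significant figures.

p (arcsec) = B (AU) / d (pc).
p = 3.62 / 12.5 = 0.2896 arcsec.

0.290 arcsec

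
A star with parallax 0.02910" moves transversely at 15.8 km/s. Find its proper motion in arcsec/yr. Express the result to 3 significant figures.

0.0970 arcsec/yr

d = 1/p = 1/0.02910″ = 34.364 pc.
μ = v_t / (4.74 d) = 15.8 / (4.74 × 34.364) = 15.8 / 162.89 = 0.096998 ″/yr.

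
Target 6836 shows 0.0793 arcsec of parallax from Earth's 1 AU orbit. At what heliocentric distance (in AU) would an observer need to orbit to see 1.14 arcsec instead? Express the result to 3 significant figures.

14.4 AU

Parallax scales linearly with baseline: p ∝ B, so B = p_target / p_Earth × 1 AU.
B = 1.14 / 0.0793 = 14.376 AU.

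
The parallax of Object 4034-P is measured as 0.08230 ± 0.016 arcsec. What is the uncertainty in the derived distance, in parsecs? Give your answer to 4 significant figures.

d = 1/p, so σ_d = σ_p / p².
σ_d = 0.0160 / (0.08230)² = 0.0160 / 0.0067733 = 2.3622 pc.

2.362 pc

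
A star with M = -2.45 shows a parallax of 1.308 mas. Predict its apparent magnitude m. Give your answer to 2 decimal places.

d = 1/p = 1/0.001308″ = 764.53 pc.
m − M = 5 log₁₀ d − 5 = 5 log₁₀(764.53) − 5 = 14.4170 − 5 = 9.4170.
m = M + (m − M) = -2.45 + 9.4170 = 6.97.

m = 6.97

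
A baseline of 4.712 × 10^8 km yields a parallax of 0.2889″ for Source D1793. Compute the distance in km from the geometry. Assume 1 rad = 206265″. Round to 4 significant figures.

θ = 0.2889″ = 0.2889/206265 = 1.4006 × 10^-6 rad.
d = B/θ = (4.712 × 10^8) / (1.4006 × 10^-6) = 3.3643 × 10^14 km.

3.364 × 10^14 km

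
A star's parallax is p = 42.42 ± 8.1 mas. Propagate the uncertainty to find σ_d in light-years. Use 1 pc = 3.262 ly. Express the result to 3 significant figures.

d = 1/p, so σ_d = σ_p / p².
σ_d = 0.00810 / (0.04242)² = 0.00810 / 0.0017995 = 4.5013 pc = 4.5013 × 3.262 ly = 14.683 ly.

14.7 ly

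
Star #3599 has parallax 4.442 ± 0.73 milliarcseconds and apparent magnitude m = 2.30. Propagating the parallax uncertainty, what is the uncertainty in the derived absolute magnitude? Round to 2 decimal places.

M = m − 5 log₁₀ d + 5 = m + 5 log₁₀ p + 5, so ∂M/∂p = 5/(p ln 10).
σ_M = (5/ln 10) · (σ_p/p) = 2.1715 × 0.73/4.442 = 2.1715 × 0.16434 = 0.35686.

σ_M = 0.36 mag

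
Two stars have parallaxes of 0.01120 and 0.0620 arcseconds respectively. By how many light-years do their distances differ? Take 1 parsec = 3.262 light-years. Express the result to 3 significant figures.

239 ly

d_A = 1/0.01120″ = 89.286 pc; d_B = 1/0.06200″ = 16.129 pc.
|d_B − d_A| = |16.129 − 89.286| = 73.157 pc = 73.157 × 3.262 ly = 238.64 ly.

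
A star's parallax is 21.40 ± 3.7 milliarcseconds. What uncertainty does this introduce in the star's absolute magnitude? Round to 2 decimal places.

σ_M = 0.38 mag

M = m − 5 log₁₀ d + 5 = m + 5 log₁₀ p + 5, so ∂M/∂p = 5/(p ln 10).
σ_M = (5/ln 10) · (σ_p/p) = 2.1715 × 3.7/21.40 = 2.1715 × 0.1729 = 0.37545.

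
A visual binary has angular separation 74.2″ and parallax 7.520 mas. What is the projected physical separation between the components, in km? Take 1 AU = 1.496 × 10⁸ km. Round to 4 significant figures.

1.476 × 10^12 km

d = 1/p = 1/0.007520″ = 132.98 pc.
At distance d (pc), an angle of θ arcsec spans θ·d AU: s = 74.2 × 132.98 = 9867.1 AU.
= 9867.1 × 1.496 × 10⁸ km = 1.4761 × 10^12 km.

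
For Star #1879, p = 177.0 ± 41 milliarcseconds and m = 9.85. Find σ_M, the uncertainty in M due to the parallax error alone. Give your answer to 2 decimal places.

σ_M = 0.50 mag

M = m − 5 log₁₀ d + 5 = m + 5 log₁₀ p + 5, so ∂M/∂p = 5/(p ln 10).
σ_M = (5/ln 10) · (σ_p/p) = 2.1715 × 41/177.0 = 2.1715 × 0.23164 = 0.50301.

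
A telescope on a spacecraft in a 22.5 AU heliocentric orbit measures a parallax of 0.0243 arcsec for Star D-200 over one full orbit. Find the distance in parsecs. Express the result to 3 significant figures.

926 pc

With baseline B (in AU) and parallax p (in arcsec), d = B/p parsecs.
d = 22.5 / 0.0243 = 925.93 pc.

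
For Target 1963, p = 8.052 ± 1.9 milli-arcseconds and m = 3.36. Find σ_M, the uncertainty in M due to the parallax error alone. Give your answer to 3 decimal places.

σ_M = 0.512 mag

M = m − 5 log₁₀ d + 5 = m + 5 log₁₀ p + 5, so ∂M/∂p = 5/(p ln 10).
σ_M = (5/ln 10) · (σ_p/p) = 2.1715 × 1.9/8.052 = 2.1715 × 0.23597 = 0.51241.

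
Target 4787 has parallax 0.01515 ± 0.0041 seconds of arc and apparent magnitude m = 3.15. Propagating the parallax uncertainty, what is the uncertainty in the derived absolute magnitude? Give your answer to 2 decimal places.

σ_M = 0.59 mag

M = m − 5 log₁₀ d + 5 = m + 5 log₁₀ p + 5, so ∂M/∂p = 5/(p ln 10).
σ_M = (5/ln 10) · (σ_p/p) = 2.1715 × 0.0041/0.01515 = 2.1715 × 0.27063 = 0.58767.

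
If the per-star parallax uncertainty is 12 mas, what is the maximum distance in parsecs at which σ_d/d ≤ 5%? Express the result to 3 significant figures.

σ_d/d = σ_p/p, so the condition is σ_p/p ≤ 0.05, i.e. p ≥ σ_p/0.05.
p_min = 12/0.05 = 240 mas = 0.24 arcsec.
d_max = 1/p_min = 1/0.24 = 4.1667 pc.

4.17 pc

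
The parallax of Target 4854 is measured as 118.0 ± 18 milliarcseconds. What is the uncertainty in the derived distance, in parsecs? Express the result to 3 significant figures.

1.29 pc

d = 1/p, so σ_d = σ_p / p².
σ_d = 0.0180 / (0.1180)² = 0.0180 / 0.013924 = 1.2927 pc.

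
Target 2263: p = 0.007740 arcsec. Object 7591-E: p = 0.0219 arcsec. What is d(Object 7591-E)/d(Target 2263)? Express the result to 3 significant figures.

Since d = 1/p, d_B/d_A = p_A/p_B.
= 0.007740 / 0.0219 = 0.35342.

0.353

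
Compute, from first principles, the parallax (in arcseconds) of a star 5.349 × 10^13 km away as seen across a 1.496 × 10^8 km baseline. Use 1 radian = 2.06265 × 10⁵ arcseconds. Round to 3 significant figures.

θ ≈ B/d = (1.496 × 10^8) / (5.349 × 10^13) = 2.7968 × 10^-6 rad.
In arcseconds: 2.7968 × 10^-6 × 206265 = 0.57688″.

0.577 arcsec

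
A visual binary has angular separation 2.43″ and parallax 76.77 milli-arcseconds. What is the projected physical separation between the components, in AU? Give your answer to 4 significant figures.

d = 1/p = 1/0.07677″ = 13.026 pc.
At distance d (pc), an angle of θ arcsec spans θ·d AU: s = 2.43 × 13.026 = 31.653 AU.

31.65 AU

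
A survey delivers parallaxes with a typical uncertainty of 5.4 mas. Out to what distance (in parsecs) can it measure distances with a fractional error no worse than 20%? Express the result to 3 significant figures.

37.0 pc

σ_d/d = σ_p/p, so the condition is σ_p/p ≤ 0.20, i.e. p ≥ σ_p/0.20.
p_min = 5.4/0.20 = 27 mas = 0.027 arcsec.
d_max = 1/p_min = 1/0.027 = 37.037 pc.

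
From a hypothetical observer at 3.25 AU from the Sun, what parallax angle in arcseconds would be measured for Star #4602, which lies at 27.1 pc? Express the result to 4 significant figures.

0.1199 arcsec

p (arcsec) = B (AU) / d (pc).
p = 3.25 / 27.1 = 0.11993 arcsec.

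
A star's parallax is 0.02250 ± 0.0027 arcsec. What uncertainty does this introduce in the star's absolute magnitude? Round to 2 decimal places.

σ_M = 0.26 mag

M = m − 5 log₁₀ d + 5 = m + 5 log₁₀ p + 5, so ∂M/∂p = 5/(p ln 10).
σ_M = (5/ln 10) · (σ_p/p) = 2.1715 × 0.0027/0.02250 = 2.1715 × 0.12 = 0.26058.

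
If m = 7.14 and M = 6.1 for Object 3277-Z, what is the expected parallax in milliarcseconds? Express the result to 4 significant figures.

61.94 mas

m − M = 7.14 − 6.1 = 1.04.
d = 10^((m−M)/5 + 1) = 10^1.208 = 16.144 pc.
p = 1/d = 1/16.144 = 0.061943 arcsec = 61.943 mas.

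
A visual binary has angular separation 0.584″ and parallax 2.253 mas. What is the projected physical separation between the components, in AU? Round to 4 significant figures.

d = 1/p = 1/0.002253″ = 443.85 pc.
At distance d (pc), an angle of θ arcsec spans θ·d AU: s = 0.584 × 443.85 = 259.21 AU.

259.2 AU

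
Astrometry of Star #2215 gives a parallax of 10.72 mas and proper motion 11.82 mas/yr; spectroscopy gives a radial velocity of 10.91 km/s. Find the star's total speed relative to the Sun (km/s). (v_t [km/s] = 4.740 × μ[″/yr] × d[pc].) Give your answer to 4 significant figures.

d = 1/p = 1/0.01072″ = 93.284 pc.
μ = 11.82 mas/yr = 0.01182 ″/yr.
v_t = 4.740 μ d = 4.740 × 0.01182 × 93.284 = 5.2264 km/s.
v = √(v_r² + v_t²) = √(10.91² + 5.2264²) = √146.343 = 12.097 km/s.

12.10 km/s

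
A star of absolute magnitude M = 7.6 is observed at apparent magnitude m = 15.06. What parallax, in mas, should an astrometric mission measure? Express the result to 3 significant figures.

m − M = 15.06 − 7.6 = 7.46.
d = 10^((m−M)/5 + 1) = 10^2.492 = 310.46 pc.
p = 1/d = 1/310.46 = 0.003221 arcsec = 3.221 mas.

3.22 mas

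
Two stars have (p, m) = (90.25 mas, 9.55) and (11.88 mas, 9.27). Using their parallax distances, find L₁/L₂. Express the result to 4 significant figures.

d₁ = 1/p₁ = 1/0.09025″ = 11.08 pc; d₂ = 1/p₂ = 1/0.01188″ = 84.175 pc.
M₁ = m₁ − 5 log₁₀ d₁ + 5 = 9.55 − 5.2227 + 5 = 9.3273.
M₂ = 9.27 − 9.6259 + 5 = 4.6441.
L₁/L₂ = 10^(0.4(M₂ − M₁)) = 10^(0.4 × (-4.6832)) = 10^(-1.87328) = 0.013388.

L₁/L₂ = 0.01339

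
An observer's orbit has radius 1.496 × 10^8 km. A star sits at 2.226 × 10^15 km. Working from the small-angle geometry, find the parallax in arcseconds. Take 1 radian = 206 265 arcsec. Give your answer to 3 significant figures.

θ ≈ B/d = (1.496 × 10^8) / (2.226 × 10^15) = 6.7206 × 10^-8 rad.
In arcseconds: 6.7206 × 10^-8 × 206265 = 0.013862″.

0.0139 arcsec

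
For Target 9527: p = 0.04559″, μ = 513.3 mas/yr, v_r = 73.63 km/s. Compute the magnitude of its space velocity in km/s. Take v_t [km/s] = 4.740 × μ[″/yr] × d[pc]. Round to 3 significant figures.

d = 1/p = 1/0.04559″ = 21.935 pc.
μ = 513.3 mas/yr = 0.5133 ″/yr.
v_t = 4.740 μ d = 4.740 × 0.5133 × 21.935 = 53.369 km/s.
v = √(v_r² + v_t²) = √(73.63² + 53.369²) = √8269.63 = 90.938 km/s.

90.9 km/s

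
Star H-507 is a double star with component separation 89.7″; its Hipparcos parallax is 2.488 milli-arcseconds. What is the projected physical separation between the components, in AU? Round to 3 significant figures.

d = 1/p = 1/0.002488″ = 401.93 pc.
At distance d (pc), an angle of θ arcsec spans θ·d AU: s = 89.7 × 401.93 = 36053 AU.

36100 AU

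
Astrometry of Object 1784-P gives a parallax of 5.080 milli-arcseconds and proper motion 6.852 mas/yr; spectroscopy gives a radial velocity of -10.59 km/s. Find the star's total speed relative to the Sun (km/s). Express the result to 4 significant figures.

d = 1/p = 1/0.005080″ = 196.85 pc.
μ = 6.852 mas/yr = 0.006852 ″/yr.
v_t = 4.740 μ d = 4.740 × 0.006852 × 196.85 = 6.3934 km/s.
v = √(v_r² + v_t²) = √((-10.59)² + 6.3934²) = √153.024 = 12.37 km/s.

12.37 km/s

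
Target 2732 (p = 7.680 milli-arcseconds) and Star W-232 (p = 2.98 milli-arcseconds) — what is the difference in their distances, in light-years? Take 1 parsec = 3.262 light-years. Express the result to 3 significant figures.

d_A = 1/0.007680″ = 130.21 pc; d_B = 1/0.002980″ = 335.57 pc.
|d_B − d_A| = |335.57 − 130.21| = 205.36 pc = 205.36 × 3.262 ly = 669.88 ly.

670 ly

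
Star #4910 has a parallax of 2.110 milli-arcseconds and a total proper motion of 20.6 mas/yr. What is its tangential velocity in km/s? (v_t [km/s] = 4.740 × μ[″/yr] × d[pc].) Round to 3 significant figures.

d = 1/p = 1/0.002110″ = 473.93 pc.
μ = 20.6 mas/yr = 0.0206 ″/yr.
v_t = 4.74 × μ × d = 4.74 × 0.0206 × 473.93 = 46.276 km/s.

46.3 km/s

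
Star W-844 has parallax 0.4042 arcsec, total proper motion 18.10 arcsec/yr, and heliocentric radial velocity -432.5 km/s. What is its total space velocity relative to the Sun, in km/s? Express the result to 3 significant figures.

d = 1/p = 1/0.4042″ = 2.474 pc.
v_t = 4.740 μ d = 4.740 × 18.10 × 2.474 = 212.25 km/s.
v = √(v_r² + v_t²) = √((-432.5)² + 212.25²) = √232106 = 481.77 km/s.

482 km/s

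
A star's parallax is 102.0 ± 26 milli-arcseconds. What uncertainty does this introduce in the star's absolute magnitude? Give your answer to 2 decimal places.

M = m − 5 log₁₀ d + 5 = m + 5 log₁₀ p + 5, so ∂M/∂p = 5/(p ln 10).
σ_M = (5/ln 10) · (σ_p/p) = 2.1715 × 26/102.0 = 2.1715 × 0.2549 = 0.55352.

σ_M = 0.55 mag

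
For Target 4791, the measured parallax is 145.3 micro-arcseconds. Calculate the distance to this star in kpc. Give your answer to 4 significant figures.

6.882 kpc

p = 145.3 micro-arcseconds = 0.0001453 arcsec.
d = 1/p = 1/0.0001453 = 6882.3 pc.
= 6.8823 kpc.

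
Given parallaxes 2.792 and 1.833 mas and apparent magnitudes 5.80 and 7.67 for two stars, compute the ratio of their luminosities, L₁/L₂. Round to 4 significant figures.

L₁/L₂ = 2.413

d₁ = 1/p₁ = 1/0.002792″ = 358.17 pc; d₂ = 1/p₂ = 1/0.001833″ = 545.55 pc.
M₁ = m₁ − 5 log₁₀ d₁ + 5 = 5.80 − 12.7704 + 5 = -1.9704.
M₂ = 7.67 − 13.6842 + 5 = -1.0142.
L₁/L₂ = 10^(0.4(M₂ − M₁)) = 10^(0.4 × 0.9562) = 10^0.38248 = 2.4126.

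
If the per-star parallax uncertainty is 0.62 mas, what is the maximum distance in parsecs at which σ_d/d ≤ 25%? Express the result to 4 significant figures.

σ_d/d = σ_p/p, so the condition is σ_p/p ≤ 0.25, i.e. p ≥ σ_p/0.25.
p_min = 0.62/0.25 = 2.48 mas = 0.00248 arcsec.
d_max = 1/p_min = 1/0.00248 = 403.23 pc.

403.2 pc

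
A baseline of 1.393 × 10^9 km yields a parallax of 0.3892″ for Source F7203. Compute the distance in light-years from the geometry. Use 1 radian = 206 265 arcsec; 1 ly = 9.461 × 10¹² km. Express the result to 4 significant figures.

θ = 0.3892″ = 0.3892/206265 = 1.8869 × 10^-6 rad.
d = B/θ = (1.393 × 10^9) / (1.8869 × 10^-6) = 7.3825 × 10^14 km = (7.3825 × 10^14) / (9.461 × 10^12) ly = 78.031 ly.

78.03 ly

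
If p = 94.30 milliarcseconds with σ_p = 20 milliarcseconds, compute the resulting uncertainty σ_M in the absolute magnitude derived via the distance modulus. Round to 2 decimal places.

M = m − 5 log₁₀ d + 5 = m + 5 log₁₀ p + 5, so ∂M/∂p = 5/(p ln 10).
σ_M = (5/ln 10) · (σ_p/p) = 2.1715 × 20/94.30 = 2.1715 × 0.21209 = 0.46055.

σ_M = 0.46 mag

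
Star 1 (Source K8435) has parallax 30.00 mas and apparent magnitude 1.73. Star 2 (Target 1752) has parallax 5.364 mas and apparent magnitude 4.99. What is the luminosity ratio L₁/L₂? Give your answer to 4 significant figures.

d₁ = 1/p₁ = 1/0.03000″ = 33.333 pc; d₂ = 1/p₂ = 1/0.005364″ = 186.43 pc.
M₁ = m₁ − 5 log₁₀ d₁ + 5 = 1.73 − 7.6144 + 5 = -0.8844.
M₂ = 4.99 − 11.3526 + 5 = -1.3626.
L₁/L₂ = 10^(0.4(M₂ − M₁)) = 10^(0.4 × (-0.4782)) = 10^(-0.19128) = 0.64375.

L₁/L₂ = 0.6438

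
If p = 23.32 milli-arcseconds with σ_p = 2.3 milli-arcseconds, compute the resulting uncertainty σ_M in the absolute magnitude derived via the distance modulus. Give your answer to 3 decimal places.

σ_M = 0.214 mag

M = m − 5 log₁₀ d + 5 = m + 5 log₁₀ p + 5, so ∂M/∂p = 5/(p ln 10).
σ_M = (5/ln 10) · (σ_p/p) = 2.1715 × 2.3/23.32 = 2.1715 × 0.098628 = 0.21417.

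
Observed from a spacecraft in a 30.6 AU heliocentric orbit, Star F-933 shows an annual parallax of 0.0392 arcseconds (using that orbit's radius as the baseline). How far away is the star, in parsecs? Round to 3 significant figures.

781 pc

With baseline B (in AU) and parallax p (in arcsec), d = B/p parsecs.
d = 30.6 / 0.0392 = 780.61 pc.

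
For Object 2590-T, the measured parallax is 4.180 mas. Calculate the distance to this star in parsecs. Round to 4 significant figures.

p = 4.180 mas = 0.004180 arcsec.
d = 1/p = 1/0.004180 = 239.23 pc.

239.2 pc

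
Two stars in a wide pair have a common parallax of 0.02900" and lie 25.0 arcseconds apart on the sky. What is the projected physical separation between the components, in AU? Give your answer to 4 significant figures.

862.1 AU

d = 1/p = 1/0.02900″ = 34.483 pc.
At distance d (pc), an angle of θ arcsec spans θ·d AU: s = 25.0 × 34.483 = 862.08 AU.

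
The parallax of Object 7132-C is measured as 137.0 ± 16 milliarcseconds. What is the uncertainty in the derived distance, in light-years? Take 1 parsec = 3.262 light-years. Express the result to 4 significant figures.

2.781 ly

d = 1/p, so σ_d = σ_p / p².
σ_d = 0.0160 / (0.1370)² = 0.0160 / 0.018769 = 0.85247 pc = 0.85247 × 3.262 ly = 2.7808 ly.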